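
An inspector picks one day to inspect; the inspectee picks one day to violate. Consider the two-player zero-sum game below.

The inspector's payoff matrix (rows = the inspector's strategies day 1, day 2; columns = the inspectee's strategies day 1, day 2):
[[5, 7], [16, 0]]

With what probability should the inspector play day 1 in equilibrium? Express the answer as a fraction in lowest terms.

Row minima are 5 and 0, so the inspector's maximin is 5; column maxima are 16 and 7, so the inspectee's minimax is 7. These differ, so the equilibrium is in mixed strategies.
Let the inspector play day 1 with probability p. The inspectee is indifferent when 5p + 16(1−p) = 7p, giving p = 8/9.

8/9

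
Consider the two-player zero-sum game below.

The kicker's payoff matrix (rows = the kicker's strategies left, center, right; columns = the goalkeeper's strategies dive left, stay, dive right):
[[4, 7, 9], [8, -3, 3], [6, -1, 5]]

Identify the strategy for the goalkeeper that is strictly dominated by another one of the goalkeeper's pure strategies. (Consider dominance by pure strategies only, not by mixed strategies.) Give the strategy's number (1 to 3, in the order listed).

3

The goalkeeper prefers columns that give the kicker less. Compare dive right with stay: 7 < 9, -3 < 3, -1 < 5.
So stay strictly dominates dive right for the goalkeeper; dive right is strictly dominated.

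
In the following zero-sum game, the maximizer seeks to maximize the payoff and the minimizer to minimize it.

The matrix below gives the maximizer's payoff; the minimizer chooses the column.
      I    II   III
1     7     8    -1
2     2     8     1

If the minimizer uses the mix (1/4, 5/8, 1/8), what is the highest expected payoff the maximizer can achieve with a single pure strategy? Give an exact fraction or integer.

1: (7)·(1/4) + (8)·(5/8) + (-1)·(1/8) = 53/8.
2: (2)·(1/4) + (8)·(5/8) + (1)·(1/8) = 45/8.
The best pure response is 1 with expected payoff 53/8.

53/8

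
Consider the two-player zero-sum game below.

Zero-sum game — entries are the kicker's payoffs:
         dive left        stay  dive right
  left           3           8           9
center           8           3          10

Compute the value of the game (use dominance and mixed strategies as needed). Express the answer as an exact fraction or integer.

Column dive right is strictly dominated by dive left for the goalkeeper (it gives the kicker more in every row).
The remaining 2×2 game on (left, center) × (dive left, stay) has no saddle point. Let the kicker play left with probability p; indifference gives 3p + 8(1−p) = 8p + 3(1−p), so p = 1/2.
Similarly the goalkeeper's optimal q on dive left is 1/2, and the value is 3·(1/2) + (8)·(1/2) = 11/2.

11/2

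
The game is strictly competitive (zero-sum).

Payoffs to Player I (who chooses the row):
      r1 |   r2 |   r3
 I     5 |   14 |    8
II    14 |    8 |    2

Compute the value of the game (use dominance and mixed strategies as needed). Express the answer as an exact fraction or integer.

Column r2 is strictly dominated by r3 for Player II (it gives Player I more in every row).
The remaining 2×2 game on (I, II) × (r1, r3) has no saddle point. Let Player I play I with probability p; indifference gives 5p + 14(1−p) = 8p + 2(1−p), so p = 4/5.
Similarly Player II's optimal q on r1 is 2/5, and the value is 5·(2/5) + (8)·(3/5) = 34/5.

34/5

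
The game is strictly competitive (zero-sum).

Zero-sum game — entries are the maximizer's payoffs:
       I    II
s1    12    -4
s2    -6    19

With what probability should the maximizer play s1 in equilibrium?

Row minima are -4 and -6, so the maximizer's maximin is -4; column maxima are 12 and 19, so the minimizer's minimax is 12. These differ, so the equilibrium is in mixed strategies.
Let the maximizer play s1 with probability p. The minimizer is indifferent when 12p − 6(1−p) = −4p + 19(1−p), giving p = 25/41.

25/41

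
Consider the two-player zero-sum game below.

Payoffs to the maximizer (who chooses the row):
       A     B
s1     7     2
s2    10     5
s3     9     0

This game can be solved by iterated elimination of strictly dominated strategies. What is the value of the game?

Column A is strictly dominated by B for the minimizer (2<7, 5<10, 0<9); eliminate A.
Row s1 is strictly dominated by row s2 (5>2); eliminate s1.
Row s3 is strictly dominated by row s2 (5>0); eliminate s3.
Only (s2, B) remains, with payoff 5.

5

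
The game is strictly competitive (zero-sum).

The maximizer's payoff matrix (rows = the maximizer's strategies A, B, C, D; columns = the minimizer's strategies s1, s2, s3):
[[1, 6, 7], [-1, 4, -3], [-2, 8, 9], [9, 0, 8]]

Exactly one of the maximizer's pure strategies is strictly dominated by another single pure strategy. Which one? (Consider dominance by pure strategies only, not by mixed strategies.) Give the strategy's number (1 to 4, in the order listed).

Compare B with A: 1 > -1, 6 > 4, 7 > -3.
So A strictly dominates B for the maximizer; B is strictly dominated.

2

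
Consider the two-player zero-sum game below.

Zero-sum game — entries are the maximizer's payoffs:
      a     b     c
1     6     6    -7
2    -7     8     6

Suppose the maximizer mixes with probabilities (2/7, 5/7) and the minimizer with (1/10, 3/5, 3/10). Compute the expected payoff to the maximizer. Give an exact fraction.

Against (1/10, 3/5, 3/10), each row's expected payoff is 1: 21/10; 2: 59/10.
Taking the (2/7, 5/7)-weighted average: (2/7)·(21/10) + (5/7)·(59/10) = 337/70.

337/70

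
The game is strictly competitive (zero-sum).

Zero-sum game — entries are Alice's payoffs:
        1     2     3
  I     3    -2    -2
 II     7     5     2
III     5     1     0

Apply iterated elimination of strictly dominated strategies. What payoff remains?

2

Column 1 is strictly dominated by 2 for Bob (-2<3, 5<7, 1<5); eliminate 1.
Row III is strictly dominated by row II (5>1, 2>0); eliminate III.
Row I is strictly dominated by row II (5>-2, 2>-2); eliminate I.
Column 2 is strictly dominated by 3 for Bob (2<5); eliminate 2.
Only (II, 3) remains, with payoff 2.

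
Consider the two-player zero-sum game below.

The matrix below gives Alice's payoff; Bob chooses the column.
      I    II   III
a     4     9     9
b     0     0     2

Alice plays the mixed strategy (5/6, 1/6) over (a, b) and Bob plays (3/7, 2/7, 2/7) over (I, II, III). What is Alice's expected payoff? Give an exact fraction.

Against (3/7, 2/7, 2/7), each row's expected payoff is a: 48/7; b: 4/7.
Taking the (5/6, 1/6)-weighted average: (5/6)·(48/7) + (1/6)·(4/7) = 122/21.

122/21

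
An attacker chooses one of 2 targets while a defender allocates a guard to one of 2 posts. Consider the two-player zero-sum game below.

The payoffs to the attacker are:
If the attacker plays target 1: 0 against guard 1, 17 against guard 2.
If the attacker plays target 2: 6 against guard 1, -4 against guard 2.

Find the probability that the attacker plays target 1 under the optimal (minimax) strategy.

Row minima are 0 and -4, so the attacker's maximin is 0; column maxima are 6 and 17, so the defender's minimax is 6. These differ, so the equilibrium is in mixed strategies.
Let the attacker play target 1 with probability p. The defender is indifferent when 6(1−p) = 17p − 4(1−p), giving p = 10/27.

10/27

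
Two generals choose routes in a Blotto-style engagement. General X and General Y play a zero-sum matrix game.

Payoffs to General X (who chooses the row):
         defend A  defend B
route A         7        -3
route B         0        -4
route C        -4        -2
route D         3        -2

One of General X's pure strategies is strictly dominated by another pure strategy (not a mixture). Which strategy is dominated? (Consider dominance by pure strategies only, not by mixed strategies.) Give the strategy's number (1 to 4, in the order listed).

Compare route B with route A: 7 > 0, -3 > -4.
So route A strictly dominates route B for General X; route B is strictly dominated.

2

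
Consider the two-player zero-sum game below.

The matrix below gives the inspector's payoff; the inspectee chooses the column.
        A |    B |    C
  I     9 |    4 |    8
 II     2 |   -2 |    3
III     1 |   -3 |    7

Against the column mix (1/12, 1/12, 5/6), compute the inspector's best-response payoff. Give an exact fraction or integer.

31/4

I: (9)·(1/12) + (4)·(1/12) + (8)·(5/6) = 31/4.
II: (2)·(1/12) + (-2)·(1/12) + (3)·(5/6) = 5/2.
III: (1)·(1/12) + (-3)·(1/12) + (7)·(5/6) = 17/3.
The best pure response is I with expected payoff 31/4.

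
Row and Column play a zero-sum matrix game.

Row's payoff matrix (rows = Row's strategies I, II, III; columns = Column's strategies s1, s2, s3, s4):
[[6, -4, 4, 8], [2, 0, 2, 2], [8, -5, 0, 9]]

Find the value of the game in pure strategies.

0

Row minima: -4, 0, -5 → Row's maximin is 0.
Column maxima: 8, 0, 4, 9 → Column's minimax is 0.
They coincide at (II, s2), so the value is 0.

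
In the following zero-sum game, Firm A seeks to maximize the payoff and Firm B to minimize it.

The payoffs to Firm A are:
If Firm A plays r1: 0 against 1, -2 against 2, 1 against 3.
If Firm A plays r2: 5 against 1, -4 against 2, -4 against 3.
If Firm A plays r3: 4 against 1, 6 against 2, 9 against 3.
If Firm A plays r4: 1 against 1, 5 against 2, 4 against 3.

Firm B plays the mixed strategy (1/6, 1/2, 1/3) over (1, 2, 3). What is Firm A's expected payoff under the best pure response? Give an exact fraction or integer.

r1: (0)·(1/6) + (-2)·(1/2) + (1)·(1/3) = -2/3.
r2: (5)·(1/6) + (-4)·(1/2) + (-4)·(1/3) = -5/2.
r3: (4)·(1/6) + (6)·(1/2) + (9)·(1/3) = 20/3.
r4: (1)·(1/6) + (5)·(1/2) + (4)·(1/3) = 4.
The best pure response is r3 with expected payoff 20/3.

20/3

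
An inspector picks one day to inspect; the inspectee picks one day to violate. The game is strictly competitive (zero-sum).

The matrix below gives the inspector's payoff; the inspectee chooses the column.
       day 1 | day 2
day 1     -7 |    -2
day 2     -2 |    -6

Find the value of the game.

-38/9

Row minima are -7 and -6, so the inspector's maximin is -6; column maxima are -2 and -2, so the inspectee's minimax is -2. These differ, so the equilibrium is in mixed strategies.
Let the inspector play day 1 with probability p. The inspectee is indifferent when −7p − 2(1−p) = −2p − 6(1−p), giving p = 4/9.
Let the inspectee play day 1 with probability q. The inspector is indifferent when −7q − 2(1−q) = −2q − 6(1−q), giving q = 4/9.
The value is -7·(4/9) + (-2)·(5/9) = -38/9.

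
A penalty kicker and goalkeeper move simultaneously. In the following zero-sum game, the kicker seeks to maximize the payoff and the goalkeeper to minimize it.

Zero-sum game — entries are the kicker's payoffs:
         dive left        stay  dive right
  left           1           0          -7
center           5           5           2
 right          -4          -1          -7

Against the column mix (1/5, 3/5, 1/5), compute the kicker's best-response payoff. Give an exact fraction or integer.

22/5

left: (1)·(1/5) + (0)·(3/5) + (-7)·(1/5) = -6/5.
center: (5)·(1/5) + (5)·(3/5) + (2)·(1/5) = 22/5.
right: (-4)·(1/5) + (-1)·(3/5) + (-7)·(1/5) = -14/5.
The best pure response is center with expected payoff 22/5.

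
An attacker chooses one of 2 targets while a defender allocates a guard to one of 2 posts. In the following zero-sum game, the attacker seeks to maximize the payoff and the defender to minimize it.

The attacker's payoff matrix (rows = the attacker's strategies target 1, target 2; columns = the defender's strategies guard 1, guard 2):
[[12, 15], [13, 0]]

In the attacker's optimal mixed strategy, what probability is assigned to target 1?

Row minima are 12 and 0, so the attacker's maximin is 12; column maxima are 13 and 15, so the defender's minimax is 13. These differ, so the equilibrium is in mixed strategies.
Let the attacker play target 1 with probability p. The defender is indifferent when 12p + 13(1−p) = 15p, giving p = 13/16.

13/16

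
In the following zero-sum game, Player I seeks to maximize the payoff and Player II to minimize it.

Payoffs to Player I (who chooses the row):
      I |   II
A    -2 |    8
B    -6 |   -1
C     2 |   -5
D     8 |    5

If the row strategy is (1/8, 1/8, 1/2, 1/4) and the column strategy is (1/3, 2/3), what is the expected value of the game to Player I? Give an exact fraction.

Against (1/3, 2/3), each row's expected payoff is A: 14/3; B: -8/3; C: -8/3; D: 6.
Taking the (1/8, 1/8, 1/2, 1/4)-weighted average: (1/8)·(14/3) + (1/8)·(-8/3) + (1/2)·(-8/3) + (1/4)·(6) = 5/12.

5/12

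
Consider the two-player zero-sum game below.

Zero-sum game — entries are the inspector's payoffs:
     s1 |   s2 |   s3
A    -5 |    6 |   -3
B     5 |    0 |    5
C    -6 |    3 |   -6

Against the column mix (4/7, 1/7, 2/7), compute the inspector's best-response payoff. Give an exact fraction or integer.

30/7

A: (-5)·(4/7) + (6)·(1/7) + (-3)·(2/7) = -20/7.
B: (5)·(4/7) + (0)·(1/7) + (5)·(2/7) = 30/7.
C: (-6)·(4/7) + (3)·(1/7) + (-6)·(2/7) = -33/7.
The best pure response is B with expected payoff 30/7.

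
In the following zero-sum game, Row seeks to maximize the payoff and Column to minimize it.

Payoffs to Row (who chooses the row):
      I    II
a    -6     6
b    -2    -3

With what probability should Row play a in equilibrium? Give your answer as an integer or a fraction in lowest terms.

Row minima are -6 and -3, so Row's maximin is -3; column maxima are -2 and 6, so Column's minimax is -2. These differ, so the equilibrium is in mixed strategies.
Let Row play a with probability p. Column is indifferent when −6p − 2(1−p) = 6p − 3(1−p), giving p = 1/13.

1/13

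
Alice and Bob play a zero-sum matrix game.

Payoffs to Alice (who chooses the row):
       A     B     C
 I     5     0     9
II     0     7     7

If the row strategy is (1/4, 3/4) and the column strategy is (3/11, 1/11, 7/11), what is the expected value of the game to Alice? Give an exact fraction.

Against (3/11, 1/11, 7/11), each row's expected payoff is I: 78/11; II: 56/11.
Taking the (1/4, 3/4)-weighted average: (1/4)·(78/11) + (3/4)·(56/11) = 123/22.

123/22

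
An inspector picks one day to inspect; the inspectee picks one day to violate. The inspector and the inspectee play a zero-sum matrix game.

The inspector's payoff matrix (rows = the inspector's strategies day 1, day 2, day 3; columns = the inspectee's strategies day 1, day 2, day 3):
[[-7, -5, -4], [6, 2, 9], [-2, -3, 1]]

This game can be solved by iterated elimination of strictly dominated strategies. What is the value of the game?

Column day 3 is strictly dominated by day 1 for the inspectee (-7<-4, 6<9, -2<1); eliminate day 3.
Row day 3 is strictly dominated by row day 2 (6>-2, 2>-3); eliminate day 3.
Row day 1 is strictly dominated by row day 2 (6>-7, 2>-5); eliminate day 1.
Column day 1 is strictly dominated by day 2 for the inspectee (2<6); eliminate day 1.
Only (day 2, day 2) remains, with payoff 2.

2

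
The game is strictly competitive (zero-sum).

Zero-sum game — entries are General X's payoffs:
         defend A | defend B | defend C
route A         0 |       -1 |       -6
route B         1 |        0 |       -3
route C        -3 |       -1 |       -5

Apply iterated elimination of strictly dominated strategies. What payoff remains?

-3

Column defend A is strictly dominated by defend C for General Y (-6<0, -3<1, -5<-3); eliminate defend A.
Column defend B is strictly dominated by defend C for General Y (-6<-1, -3<0, -5<-1); eliminate defend B.
Row route C is strictly dominated by row route B (-3>-5); eliminate route C.
Row route A is strictly dominated by row route B (-3>-6); eliminate route A.
Only (route B, defend C) remains, with payoff -3.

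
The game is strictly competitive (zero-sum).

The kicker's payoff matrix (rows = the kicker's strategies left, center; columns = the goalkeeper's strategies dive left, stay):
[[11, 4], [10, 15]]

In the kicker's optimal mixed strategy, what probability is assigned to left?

Row minima are 4 and 10, so the kicker's maximin is 10; column maxima are 11 and 15, so the goalkeeper's minimax is 11. These differ, so the equilibrium is in mixed strategies.
Let the kicker play left with probability p. The goalkeeper is indifferent when 11p + 10(1−p) = 4p + 15(1−p), giving p = 5/12.

5/12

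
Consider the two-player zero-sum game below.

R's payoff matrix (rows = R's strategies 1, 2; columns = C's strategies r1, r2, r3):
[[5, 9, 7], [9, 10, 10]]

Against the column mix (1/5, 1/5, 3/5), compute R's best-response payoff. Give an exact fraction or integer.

49/5

1: (5)·(1/5) + (9)·(1/5) + (7)·(3/5) = 7.
2: (9)·(1/5) + (10)·(1/5) + (10)·(3/5) = 49/5.
The best pure response is 2 with expected payoff 49/5.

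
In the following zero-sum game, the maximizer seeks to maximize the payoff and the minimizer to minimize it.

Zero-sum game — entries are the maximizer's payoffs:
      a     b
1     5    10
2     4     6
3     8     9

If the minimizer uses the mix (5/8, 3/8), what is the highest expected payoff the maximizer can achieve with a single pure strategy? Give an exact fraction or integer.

67/8

1: (5)·(5/8) + (10)·(3/8) = 55/8.
2: (4)·(5/8) + (6)·(3/8) = 19/4.
3: (8)·(5/8) + (9)·(3/8) = 67/8.
The best pure response is 3 with expected payoff 67/8.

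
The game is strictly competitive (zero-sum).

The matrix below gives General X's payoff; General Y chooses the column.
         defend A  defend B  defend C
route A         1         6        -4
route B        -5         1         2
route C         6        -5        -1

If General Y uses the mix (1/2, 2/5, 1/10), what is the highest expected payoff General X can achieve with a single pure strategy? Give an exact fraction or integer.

5/2

route A: (1)·(1/2) + (6)·(2/5) + (-4)·(1/10) = 5/2.
route B: (-5)·(1/2) + (1)·(2/5) + (2)·(1/10) = -19/10.
route C: (6)·(1/2) + (-5)·(2/5) + (-1)·(1/10) = 9/10.
The best pure response is route A with expected payoff 5/2.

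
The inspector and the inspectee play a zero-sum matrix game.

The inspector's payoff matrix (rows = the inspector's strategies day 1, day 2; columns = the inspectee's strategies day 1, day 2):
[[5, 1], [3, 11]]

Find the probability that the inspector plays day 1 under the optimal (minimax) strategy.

Row minima are 1 and 3, so the inspector's maximin is 3; column maxima are 5 and 11, so the inspectee's minimax is 5. These differ, so the equilibrium is in mixed strategies.
Let the inspector play day 1 with probability p. The inspectee is indifferent when 5p + 3(1−p) = p + 11(1−p), giving p = 2/3.

2/3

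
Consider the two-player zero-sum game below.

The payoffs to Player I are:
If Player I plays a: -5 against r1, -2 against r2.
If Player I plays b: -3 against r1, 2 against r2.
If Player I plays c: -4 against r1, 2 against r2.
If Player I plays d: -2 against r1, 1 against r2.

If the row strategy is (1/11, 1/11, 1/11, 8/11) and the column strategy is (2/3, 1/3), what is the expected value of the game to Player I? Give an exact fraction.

Against (2/3, 1/3), each row's expected payoff is a: -4; b: -4/3; c: -2; d: -1.
Taking the (1/11, 1/11, 1/11, 8/11)-weighted average: (1/11)·(-4) + (1/11)·(-4/3) + (1/11)·(-2) + (8/11)·(-1) = -46/33.

-46/33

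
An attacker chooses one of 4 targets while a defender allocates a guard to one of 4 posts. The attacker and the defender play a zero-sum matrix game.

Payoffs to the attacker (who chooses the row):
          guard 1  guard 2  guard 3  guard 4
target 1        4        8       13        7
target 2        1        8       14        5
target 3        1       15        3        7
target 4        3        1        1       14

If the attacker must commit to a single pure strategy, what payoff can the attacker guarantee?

The worst-case payoff for each row is target 1: 4, target 2: 1, target 3: 1, target 4: 1.
The best of these is 4.

4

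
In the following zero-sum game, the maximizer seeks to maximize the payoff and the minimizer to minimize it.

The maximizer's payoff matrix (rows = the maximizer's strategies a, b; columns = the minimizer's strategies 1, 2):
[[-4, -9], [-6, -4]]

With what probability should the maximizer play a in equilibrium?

Row minima are -9 and -6, so the maximizer's maximin is -6; column maxima are -4 and -4, so the minimizer's minimax is -4. These differ, so the equilibrium is in mixed strategies.
Let the maximizer play a with probability p. The minimizer is indifferent when −4p − 6(1−p) = −9p − 4(1−p), giving p = 2/7.

2/7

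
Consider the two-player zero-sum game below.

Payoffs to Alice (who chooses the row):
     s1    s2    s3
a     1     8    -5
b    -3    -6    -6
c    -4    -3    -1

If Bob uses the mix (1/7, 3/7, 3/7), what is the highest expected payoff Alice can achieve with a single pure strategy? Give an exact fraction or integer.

a: (1)·(1/7) + (8)·(3/7) + (-5)·(3/7) = 10/7.
b: (-3)·(1/7) + (-6)·(3/7) + (-6)·(3/7) = -39/7.
c: (-4)·(1/7) + (-3)·(3/7) + (-1)·(3/7) = -16/7.
The best pure response is a with expected payoff 10/7.

10/7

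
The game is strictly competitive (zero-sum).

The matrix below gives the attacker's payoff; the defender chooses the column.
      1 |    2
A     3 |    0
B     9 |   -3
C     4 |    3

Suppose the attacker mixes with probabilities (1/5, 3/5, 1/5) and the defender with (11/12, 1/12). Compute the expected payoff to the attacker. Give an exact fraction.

Against (11/12, 1/12), each row's expected payoff is A: 11/4; B: 8; C: 47/12.
Taking the (1/5, 3/5, 1/5)-weighted average: (1/5)·(11/4) + (3/5)·(8) + (1/5)·(47/12) = 92/15.

92/15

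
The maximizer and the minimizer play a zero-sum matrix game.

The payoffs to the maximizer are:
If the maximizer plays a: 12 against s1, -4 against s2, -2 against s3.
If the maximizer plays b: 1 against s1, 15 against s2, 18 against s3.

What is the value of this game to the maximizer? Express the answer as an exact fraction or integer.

92/15

Column s3 is strictly dominated by s2 for the minimizer (it gives the maximizer more in every row).
The remaining 2×2 game on (a, b) × (s1, s2) has no saddle point. Let the maximizer play a with probability p; indifference gives 12p + (1−p) = −4p + 15(1−p), so p = 7/15.
Similarly the minimizer's optimal q on s1 is 19/30, and the value is 12·(19/30) + (-4)·(11/30) = 92/15.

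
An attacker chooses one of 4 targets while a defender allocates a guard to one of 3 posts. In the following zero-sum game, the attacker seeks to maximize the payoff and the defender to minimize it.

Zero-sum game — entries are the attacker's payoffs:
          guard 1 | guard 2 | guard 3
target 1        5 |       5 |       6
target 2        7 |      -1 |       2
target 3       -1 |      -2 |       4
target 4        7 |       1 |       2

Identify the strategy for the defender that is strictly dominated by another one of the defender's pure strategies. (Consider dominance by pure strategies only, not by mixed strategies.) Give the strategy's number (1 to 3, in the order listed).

The defender prefers columns that give the attacker less. Compare guard 3 with guard 2: 5 < 6, -1 < 2, -2 < 4, 1 < 2.
So guard 2 strictly dominates guard 3 for the defender; guard 3 is strictly dominated.

3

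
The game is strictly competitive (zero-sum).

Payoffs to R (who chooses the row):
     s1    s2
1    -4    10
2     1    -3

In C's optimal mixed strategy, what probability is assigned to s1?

13/18

Row minima are -4 and -3, so R's maximin is -3; column maxima are 1 and 10, so C's minimax is 1. These differ, so the equilibrium is in mixed strategies.
Let C play s1 with probability q. R is indifferent when −4q + 10(1−q) = q − 3(1−q), giving q = 13/18.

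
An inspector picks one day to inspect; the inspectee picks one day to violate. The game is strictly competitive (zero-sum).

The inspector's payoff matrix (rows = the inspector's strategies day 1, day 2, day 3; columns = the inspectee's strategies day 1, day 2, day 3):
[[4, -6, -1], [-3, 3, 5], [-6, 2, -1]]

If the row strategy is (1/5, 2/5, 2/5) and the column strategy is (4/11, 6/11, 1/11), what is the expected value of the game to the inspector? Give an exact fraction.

-5/11

Against (4/11, 6/11, 1/11), each row's expected payoff is day 1: -21/11; day 2: 1; day 3: -13/11.
Taking the (1/5, 2/5, 2/5)-weighted average: (1/5)·(-21/11) + (2/5)·(1) + (2/5)·(-13/11) = -5/11.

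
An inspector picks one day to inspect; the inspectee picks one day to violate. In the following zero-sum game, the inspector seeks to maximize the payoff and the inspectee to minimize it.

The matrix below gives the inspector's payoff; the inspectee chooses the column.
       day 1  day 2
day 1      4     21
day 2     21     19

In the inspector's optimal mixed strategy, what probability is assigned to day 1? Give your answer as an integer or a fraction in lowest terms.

Row minima are 4 and 19, so the inspector's maximin is 19; column maxima are 21 and 21, so the inspectee's minimax is 21. These differ, so the equilibrium is in mixed strategies.
Let the inspector play day 1 with probability p. The inspectee is indifferent when 4p + 21(1−p) = 21p + 19(1−p), giving p = 2/19.

2/19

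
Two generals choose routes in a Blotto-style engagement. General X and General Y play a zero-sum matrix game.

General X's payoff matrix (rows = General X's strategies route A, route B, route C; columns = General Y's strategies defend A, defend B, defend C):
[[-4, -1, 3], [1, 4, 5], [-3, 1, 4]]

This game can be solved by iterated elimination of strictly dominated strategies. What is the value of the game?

Row route C is strictly dominated by row route B (1>-3, 4>1, 5>4); eliminate route C.
Column defend B is strictly dominated by defend A for General Y (-4<-1, 1<4); eliminate defend B.
Column defend C is strictly dominated by defend A for General Y (-4<3, 1<5); eliminate defend C.
Row route A is strictly dominated by row route B (1>-4); eliminate route A.
Only (route B, defend A) remains, with payoff 1.

1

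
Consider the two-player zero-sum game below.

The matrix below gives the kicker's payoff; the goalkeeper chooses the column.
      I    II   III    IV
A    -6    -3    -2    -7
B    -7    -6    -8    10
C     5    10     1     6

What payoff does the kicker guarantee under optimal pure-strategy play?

Row minima: -7, -8, 1 → the kicker's maximin is 1.
Column maxima: 5, 10, 1, 10 → the goalkeeper's minimax is 1.
They coincide at (C, III), so the value is 1.

1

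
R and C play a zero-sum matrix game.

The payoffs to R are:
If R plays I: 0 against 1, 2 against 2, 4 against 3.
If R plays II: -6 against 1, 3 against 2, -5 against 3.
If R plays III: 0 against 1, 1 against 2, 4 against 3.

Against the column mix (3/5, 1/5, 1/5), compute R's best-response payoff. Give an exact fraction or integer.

I: (0)·(3/5) + (2)·(1/5) + (4)·(1/5) = 6/5.
II: (-6)·(3/5) + (3)·(1/5) + (-5)·(1/5) = -4.
III: (0)·(3/5) + (1)·(1/5) + (4)·(1/5) = 1.
The best pure response is I with expected payoff 6/5.

6/5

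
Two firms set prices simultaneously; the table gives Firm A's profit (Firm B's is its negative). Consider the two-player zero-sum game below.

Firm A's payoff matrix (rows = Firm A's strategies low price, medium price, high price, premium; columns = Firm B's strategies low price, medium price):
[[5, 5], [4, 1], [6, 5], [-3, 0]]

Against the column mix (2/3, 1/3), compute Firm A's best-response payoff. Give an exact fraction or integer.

17/3

low price: (5)·(2/3) + (5)·(1/3) = 5.
medium price: (4)·(2/3) + (1)·(1/3) = 3.
high price: (6)·(2/3) + (5)·(1/3) = 17/3.
premium: (-3)·(2/3) + (0)·(1/3) = -2.
The best pure response is high price with expected payoff 17/3.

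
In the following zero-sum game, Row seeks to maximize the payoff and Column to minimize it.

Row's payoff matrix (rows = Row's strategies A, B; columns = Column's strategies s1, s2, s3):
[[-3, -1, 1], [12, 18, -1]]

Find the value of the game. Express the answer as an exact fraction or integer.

9/17

Column s2 is strictly dominated by s1 for Column (it gives Row more in every row).
The remaining 2×2 game on (A, B) × (s1, s3) has no saddle point. Let Row play A with probability p; indifference gives −3p + 12(1−p) = p − (1−p), so p = 13/17.
Similarly Column's optimal q on s1 is 2/17, and the value is -3·(2/17) + (1)·(15/17) = 9/17.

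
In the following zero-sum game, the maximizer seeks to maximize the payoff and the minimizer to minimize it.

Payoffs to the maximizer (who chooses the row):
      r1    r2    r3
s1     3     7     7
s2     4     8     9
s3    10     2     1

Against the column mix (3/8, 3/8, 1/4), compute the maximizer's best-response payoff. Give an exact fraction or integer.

s1: (3)·(3/8) + (7)·(3/8) + (7)·(1/4) = 11/2.
s2: (4)·(3/8) + (8)·(3/8) + (9)·(1/4) = 27/4.
s3: (10)·(3/8) + (2)·(3/8) + (1)·(1/4) = 19/4.
The best pure response is s2 with expected payoff 27/4.

27/4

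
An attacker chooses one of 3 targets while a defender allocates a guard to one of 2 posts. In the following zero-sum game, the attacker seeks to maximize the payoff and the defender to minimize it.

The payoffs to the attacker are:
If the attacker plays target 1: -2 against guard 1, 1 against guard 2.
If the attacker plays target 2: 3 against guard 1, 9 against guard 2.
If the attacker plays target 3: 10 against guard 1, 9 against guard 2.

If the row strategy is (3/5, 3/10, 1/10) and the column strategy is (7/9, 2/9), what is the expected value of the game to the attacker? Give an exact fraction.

133/90

Against (7/9, 2/9), each row's expected payoff is target 1: -4/3; target 2: 13/3; target 3: 88/9.
Taking the (3/5, 3/10, 1/10)-weighted average: (3/5)·(-4/3) + (3/10)·(13/3) + (1/10)·(88/9) = 133/90.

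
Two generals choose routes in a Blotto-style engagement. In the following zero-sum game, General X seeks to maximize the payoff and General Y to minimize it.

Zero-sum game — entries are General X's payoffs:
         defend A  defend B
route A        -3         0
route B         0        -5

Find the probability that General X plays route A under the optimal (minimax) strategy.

Row minima are -3 and -5, so General X's maximin is -3; column maxima are 0 and 0, so General Y's minimax is 0. These differ, so the equilibrium is in mixed strategies.
Let General X play route A with probability p. General Y is indifferent when −3p = −5(1−p), giving p = 5/8.

5/8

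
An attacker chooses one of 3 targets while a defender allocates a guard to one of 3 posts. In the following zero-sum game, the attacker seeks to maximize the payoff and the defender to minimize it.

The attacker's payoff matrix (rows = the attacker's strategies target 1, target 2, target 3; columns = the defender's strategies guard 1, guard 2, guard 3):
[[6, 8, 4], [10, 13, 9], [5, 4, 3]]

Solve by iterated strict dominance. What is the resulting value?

9

Row target 1 is strictly dominated by row target 2 (10>6, 13>8, 9>4); eliminate target 1.
Row target 3 is strictly dominated by row target 2 (10>5, 13>4, 9>3); eliminate target 3.
Column guard 1 is strictly dominated by guard 3 for the defender (9<10); eliminate guard 1.
Column guard 2 is strictly dominated by guard 3 for the defender (9<13); eliminate guard 2.
Only (target 2, guard 3) remains, with payoff 9.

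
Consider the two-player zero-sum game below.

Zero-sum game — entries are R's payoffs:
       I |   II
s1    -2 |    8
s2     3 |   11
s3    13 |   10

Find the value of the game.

113/11

Row s1 is strictly dominated by row s2, so R never plays it.
The remaining 2×2 game on (s2, s3) × (I, II) has no saddle point. Let R play s2 with probability p; indifference gives 3p + 13(1−p) = 11p + 10(1−p), so p = 3/11.
Similarly C's optimal q on I is 1/11, and the value is 3·(1/11) + (11)·(10/11) = 113/11.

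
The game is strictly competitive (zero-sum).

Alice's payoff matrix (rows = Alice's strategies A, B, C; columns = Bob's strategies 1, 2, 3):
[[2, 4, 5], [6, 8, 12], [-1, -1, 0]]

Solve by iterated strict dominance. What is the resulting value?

Column 3 is strictly dominated by 1 for Bob (2<5, 6<12, -1<0); eliminate 3.
Row C is strictly dominated by row A (2>-1, 4>-1); eliminate C.
Column 2 is strictly dominated by 1 for Bob (2<4, 6<8); eliminate 2.
Row A is strictly dominated by row B (6>2); eliminate A.
Only (B, 1) remains, with payoff 6.

6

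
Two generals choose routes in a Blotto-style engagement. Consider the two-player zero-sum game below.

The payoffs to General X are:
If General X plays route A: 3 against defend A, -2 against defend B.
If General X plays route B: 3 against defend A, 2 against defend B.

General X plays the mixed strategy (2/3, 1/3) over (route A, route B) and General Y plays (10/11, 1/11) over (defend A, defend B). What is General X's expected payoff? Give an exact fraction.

8/3

Against (10/11, 1/11), each row's expected payoff is route A: 28/11; route B: 32/11.
Taking the (2/3, 1/3)-weighted average: (2/3)·(28/11) + (1/3)·(32/11) = 8/3.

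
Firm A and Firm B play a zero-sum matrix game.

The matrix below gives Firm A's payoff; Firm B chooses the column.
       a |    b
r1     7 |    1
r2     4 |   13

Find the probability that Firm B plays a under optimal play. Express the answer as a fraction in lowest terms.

4/5

Row minima are 1 and 4, so Firm A's maximin is 4; column maxima are 7 and 13, so Firm B's minimax is 7. These differ, so the equilibrium is in mixed strategies.
Let Firm B play a with probability q. Firm A is indifferent when 7q + (1−q) = 4q + 13(1−q), giving q = 4/5.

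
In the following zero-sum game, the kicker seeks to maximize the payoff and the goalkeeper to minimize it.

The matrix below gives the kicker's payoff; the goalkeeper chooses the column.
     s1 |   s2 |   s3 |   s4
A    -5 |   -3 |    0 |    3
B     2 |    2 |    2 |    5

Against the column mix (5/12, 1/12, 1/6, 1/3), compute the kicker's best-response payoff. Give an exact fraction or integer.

A: (-5)·(5/12) + (-3)·(1/12) + (0)·(1/6) + (3)·(1/3) = -4/3.
B: (2)·(5/12) + (2)·(1/12) + (2)·(1/6) + (5)·(1/3) = 3.
The best pure response is B with expected payoff 3.

3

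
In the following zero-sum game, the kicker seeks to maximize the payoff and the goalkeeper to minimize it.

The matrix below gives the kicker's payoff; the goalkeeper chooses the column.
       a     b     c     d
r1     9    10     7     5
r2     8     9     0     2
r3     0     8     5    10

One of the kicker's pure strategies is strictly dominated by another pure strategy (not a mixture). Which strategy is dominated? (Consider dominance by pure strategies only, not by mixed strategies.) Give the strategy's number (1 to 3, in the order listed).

Compare r2 with r1: 9 > 8, 10 > 9, 7 > 0, 5 > 2.
So r1 strictly dominates r2 for the kicker; r2 is strictly dominated.

2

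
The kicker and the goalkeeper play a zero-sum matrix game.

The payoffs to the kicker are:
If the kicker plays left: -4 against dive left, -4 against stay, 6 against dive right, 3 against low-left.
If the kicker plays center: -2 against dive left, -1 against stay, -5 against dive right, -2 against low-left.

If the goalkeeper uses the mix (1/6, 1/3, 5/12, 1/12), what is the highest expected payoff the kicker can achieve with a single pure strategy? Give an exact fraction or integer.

3/4

left: (-4)·(1/6) + (-4)·(1/3) + (6)·(5/12) + (3)·(1/12) = 3/4.
center: (-2)·(1/6) + (-1)·(1/3) + (-5)·(5/12) + (-2)·(1/12) = -35/12.
The best pure response is left with expected payoff 3/4.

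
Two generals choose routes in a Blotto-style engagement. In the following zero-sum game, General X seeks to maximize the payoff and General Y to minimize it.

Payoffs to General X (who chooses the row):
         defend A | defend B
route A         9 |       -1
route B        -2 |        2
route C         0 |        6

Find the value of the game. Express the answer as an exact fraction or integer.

Row route B is strictly dominated by row route C, so General X never plays it.
The remaining 2×2 game on (route A, route C) × (defend A, defend B) has no saddle point. Let General X play route A with probability p; indifference gives 9p = −p + 6(1−p), so p = 3/8.
Similarly General Y's optimal q on defend A is 7/16, and the value is 9·(7/16) + (-1)·(9/16) = 27/8.

27/8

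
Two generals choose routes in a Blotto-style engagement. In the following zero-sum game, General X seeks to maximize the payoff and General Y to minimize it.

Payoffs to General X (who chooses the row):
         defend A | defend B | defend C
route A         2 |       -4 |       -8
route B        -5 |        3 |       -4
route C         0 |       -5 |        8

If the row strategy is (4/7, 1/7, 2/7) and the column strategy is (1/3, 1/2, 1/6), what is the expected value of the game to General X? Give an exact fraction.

-83/42

Against (1/3, 1/2, 1/6), each row's expected payoff is route A: -8/3; route B: -5/6; route C: -7/6.
Taking the (4/7, 1/7, 2/7)-weighted average: (4/7)·(-8/3) + (1/7)·(-5/6) + (2/7)·(-7/6) = -83/42.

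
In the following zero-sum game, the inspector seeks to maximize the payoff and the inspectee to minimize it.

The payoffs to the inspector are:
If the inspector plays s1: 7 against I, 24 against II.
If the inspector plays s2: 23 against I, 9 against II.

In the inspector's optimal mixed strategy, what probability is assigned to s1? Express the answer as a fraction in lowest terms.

14/31

Row minima are 7 and 9, so the inspector's maximin is 9; column maxima are 23 and 24, so the inspectee's minimax is 23. These differ, so the equilibrium is in mixed strategies.
Let the inspector play s1 with probability p. The inspectee is indifferent when 7p + 23(1−p) = 24p + 9(1−p), giving p = 14/31.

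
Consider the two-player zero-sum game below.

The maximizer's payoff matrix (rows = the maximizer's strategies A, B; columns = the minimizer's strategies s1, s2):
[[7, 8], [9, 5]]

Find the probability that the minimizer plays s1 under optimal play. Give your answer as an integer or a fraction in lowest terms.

Row minima are 7 and 5, so the maximizer's maximin is 7; column maxima are 9 and 8, so the minimizer's minimax is 8. These differ, so the equilibrium is in mixed strategies.
Let the minimizer play s1 with probability q. The maximizer is indifferent when 7q + 8(1−q) = 9q + 5(1−q), giving q = 3/5.

3/5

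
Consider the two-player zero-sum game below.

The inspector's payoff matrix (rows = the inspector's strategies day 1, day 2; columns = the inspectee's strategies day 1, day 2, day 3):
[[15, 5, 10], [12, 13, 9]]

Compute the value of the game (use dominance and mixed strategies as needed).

Column day 1 is strictly dominated by day 3 for the inspectee (it gives the inspector more in every row).
The remaining 2×2 game on (day 1, day 2) × (day 2, day 3) has no saddle point. Let the inspector play day 1 with probability p; indifference gives 5p + 13(1−p) = 10p + 9(1−p), so p = 4/9.
Similarly the inspectee's optimal q on day 2 is 1/9, and the value is 5·(1/9) + (10)·(8/9) = 85/9.

85/9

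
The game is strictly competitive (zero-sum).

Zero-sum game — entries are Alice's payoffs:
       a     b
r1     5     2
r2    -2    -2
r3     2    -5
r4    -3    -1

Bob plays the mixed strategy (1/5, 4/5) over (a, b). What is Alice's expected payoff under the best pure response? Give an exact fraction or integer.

r1: (5)·(1/5) + (2)·(4/5) = 13/5.
r2: (-2)·(1/5) + (-2)·(4/5) = -2.
r3: (2)·(1/5) + (-5)·(4/5) = -18/5.
r4: (-3)·(1/5) + (-1)·(4/5) = -7/5.
The best pure response is r1 with expected payoff 13/5.

13/5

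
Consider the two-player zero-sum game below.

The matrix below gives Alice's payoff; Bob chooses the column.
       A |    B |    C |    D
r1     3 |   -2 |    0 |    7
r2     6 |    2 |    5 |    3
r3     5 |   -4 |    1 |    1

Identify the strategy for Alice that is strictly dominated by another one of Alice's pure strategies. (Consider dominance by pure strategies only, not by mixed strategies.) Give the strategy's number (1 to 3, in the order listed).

Compare r3 with r2: 6 > 5, 2 > -4, 5 > 1, 3 > 1.
So r2 strictly dominates r3 for Alice; r3 is strictly dominated.

3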